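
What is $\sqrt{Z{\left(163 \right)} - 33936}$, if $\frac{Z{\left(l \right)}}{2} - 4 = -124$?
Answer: $8 i \sqrt{534} \approx 184.87 i$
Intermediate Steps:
$Z{\left(l \right)} = -240$ ($Z{\left(l \right)} = 8 + 2 \left(-124\right) = 8 - 248 = -240$)
$\sqrt{Z{\left(163 \right)} - 33936} = \sqrt{-240 - 33936} = \sqrt{-34176} = 8 i \sqrt{534}$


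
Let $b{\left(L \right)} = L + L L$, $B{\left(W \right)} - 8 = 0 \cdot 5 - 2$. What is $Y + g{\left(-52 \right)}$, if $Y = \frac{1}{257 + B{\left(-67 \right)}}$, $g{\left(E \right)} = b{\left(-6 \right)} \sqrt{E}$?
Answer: $\frac{1}{263} + 60 i \sqrt{13} \approx 0.0038023 + 216.33 i$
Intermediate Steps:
$B{\left(W \right)} = 6$ ($B{\left(W \right)} = 8 + \left(0 \cdot 5 - 2\right) = 8 + \left(0 - 2\right) = 8 - 2 = 6$)
$b{\left(L \right)} = L + L^{2}$
$g{\left(E \right)} = 30 \sqrt{E}$ ($g{\left(E \right)} = - 6 \left(1 - 6\right) \sqrt{E} = \left(-6\right) \left(-5\right) \sqrt{E} = 30 \sqrt{E}$)
$Y = \frac{1}{263}$ ($Y = \frac{1}{257 + 6} = \frac{1}{263} \approx 0.0038023$)
$Y + g{\left(-52 \right)} = \frac{1}{263} + 30 \sqrt{-52} = \frac{1}{263} + 30 \cdot 2 i \sqrt{13} = \frac{1}{263} + 60 i \sqrt{13}$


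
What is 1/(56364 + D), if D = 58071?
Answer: 1/114435 ≈ 8.7386e-6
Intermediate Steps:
1/(56364 + D) = 1/(56364 + 58071) = 1/114435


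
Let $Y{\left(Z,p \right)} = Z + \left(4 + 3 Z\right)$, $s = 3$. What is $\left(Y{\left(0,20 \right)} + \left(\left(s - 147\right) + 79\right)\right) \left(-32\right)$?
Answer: $1952$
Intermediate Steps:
$Y{\left(Z,p \right)} = 4 + 4 Z$
$\left(Y{\left(0,20 \right)} + \left(\left(s - 147\right) + 79\right)\right) \left(-32\right) = \left(\left(4 + 4 \cdot 0\right) + \left(\left(3 - 147\right) + 79\right)\right) \left(-32\right) = \left(\left(4 + 0\right) + \left(-144 + 79\right)\right) \left(-32\right) = \left(4 - 65\right) \left(-32\right) = \left(-61\right) \left(-32\right) = 1952$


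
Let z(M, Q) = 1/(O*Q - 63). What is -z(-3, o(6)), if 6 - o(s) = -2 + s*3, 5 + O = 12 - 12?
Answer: 1/13 ≈ 0.076923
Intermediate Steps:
O = -5 (O = -5 + (12 - 12) = -5 + 0 = -5)
o(s) = 8 - 3*s (o(s) = 6 - (-2 + s*3) = 6 - (-2 + 3*s) = 6 + (2 - 3*s) = 8 - 3*s)
z(M, Q) = 1/(-63 - 5*Q) (z(M, Q) = 1/(-5*Q - 63) = 1/(-63 - 5*Q))
-z(-3, o(6)) = -(-1)/(63 + 5*(8 - 3*6)) = -(-1)/(63 + 5*(8 - 18)) = -(-1)/(63 + 5*(-10)) = -(-1)/(63 - 50) = -(-1)/13 = -1*(-1/13) = 1/13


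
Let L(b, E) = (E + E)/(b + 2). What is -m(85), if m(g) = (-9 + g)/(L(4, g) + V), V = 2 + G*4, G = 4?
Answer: -228/139 ≈ -1.6403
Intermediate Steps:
L(b, E) = 2*E/(2 + b) (L(b, E) = (2*E)/(2 + b) = 2*E/(2 + b))
V = 18 (V = 2 + 4*4 = 2 + 16 = 18)
m(g) = (-9 + g)/(18 + g/3) (m(g) = (-9 + g)/(2*g/(2 + 4) + 18) = (-9 + g)/(2*g/6 + 18) = (-9 + g)/(2*g*(⅙) + 18) = (-9 + g)/(g/3 + 18) = (-9 + g)/(18 + g/3))
-m(85) = -3*(-9 + 85)/(54 + 85) = -3*76/139 = -1*228/139 = -228/139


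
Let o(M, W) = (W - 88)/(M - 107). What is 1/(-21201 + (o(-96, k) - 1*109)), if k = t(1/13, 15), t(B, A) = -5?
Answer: -203/4325837 ≈ -4.6927e-5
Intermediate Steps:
k = -5
o(M, W) = (-88 + W)/(-107 + M)
1/(-21201 + (o(-96, k) - 1*109)) = 1/(-21201 + ((-88 - 5)/(-107 - 96) - 1*109)) = 1/(-21201 + (-93/(-203) - 109)) = 1/(-21201 + (-1/203*(-93) - 109)) = 1/(-21201 + (93/203 - 109)) = 1/(-21201 - 22034/203) = 1/(-4325837/203) = -203/4325837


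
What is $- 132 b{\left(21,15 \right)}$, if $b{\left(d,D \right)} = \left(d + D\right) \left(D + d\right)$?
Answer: $-171072$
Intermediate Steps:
$b{\left(d,D \right)} = \left(D + d\right)^{2}$ ($b{\left(d,D \right)} = \left(D + d\right) \left(D + d\right) = \left(D + d\right)^{2}$)
$- 132 b{\left(21,15 \right)} = - 132 \left(15 + 21\right)^{2} = - 132 \cdot 36^{2} = \left(-132\right) 1296 = -171072$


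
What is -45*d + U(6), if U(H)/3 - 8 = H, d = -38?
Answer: 1752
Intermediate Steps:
U(H) = 24 + 3*H
-45*d + U(6) = -45*(-38) + (24 + 3*6) = 1710 + (24 + 18) = 1710 + 42 = 1752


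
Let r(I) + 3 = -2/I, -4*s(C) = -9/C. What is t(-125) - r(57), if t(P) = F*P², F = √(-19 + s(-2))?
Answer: 173/57 + 15625*I*√322/4 ≈ 3.0351 + 70095.0*I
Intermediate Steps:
s(C) = 9/(4*C) (s(C) = -(-9)/(4*C) = 9/(4*C))
r(I) = -3 - 2/I
F = I*√322/4 (F = √(-19 + (9/4)/(-2)) = √(-19 + (9/4)*(-½)) = √(-19 - 9/8) = √(-161/8) = I*√322/4 ≈ 4.4861*I)
t(P) = I*√322*P²/4 (t(P) = (I*√322/4)*P² = I*√322*P²/4)
t(-125) - r(57) = (¼)*I*√322*(-125)² - (-3 - 2/57) = (¼)*I*√322*15625 - (-3 - 2*1/57) = 15625*I*√322/4 - (-3 - 2/57) = 15625*I*√322/4 - 1*(-173/57) = 15625*I*√322/4 + 173/57 = 173/57 + 15625*I*√322/4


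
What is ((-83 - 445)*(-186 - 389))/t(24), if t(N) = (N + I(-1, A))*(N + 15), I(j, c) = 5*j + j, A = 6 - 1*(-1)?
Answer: 50600/117 ≈ 432.48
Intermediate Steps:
A = 7 (A = 6 + 1 = 7)
I(j, c) = 6*j
t(N) = (-6 + N)*(15 + N) (t(N) = (N + 6*(-1))*(N + 15) = (N - 6)*(15 + N) = (-6 + N)*(15 + N))
((-83 - 445)*(-186 - 389))/t(24) = ((-83 - 445)*(-186 - 389))/(-90 + 24² + 9*24) = (-528*(-575))/(-90 + 576 + 216) = 303600/702 = 303600*(1/702) = 50600/117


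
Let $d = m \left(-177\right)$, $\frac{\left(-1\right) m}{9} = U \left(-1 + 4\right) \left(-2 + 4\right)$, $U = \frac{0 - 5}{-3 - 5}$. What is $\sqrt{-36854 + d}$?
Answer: $\frac{i \sqrt{123521}}{2} \approx 175.73 i$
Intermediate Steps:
$U = \frac{5}{8}$ ($U = - \frac{5}{-8} = \left(-5\right) \left(- \frac{1}{8}\right) = \frac{5}{8} \approx 0.625$)
$m = - \frac{135}{4}$ ($m = - 9 \frac{5 \left(-1 + 4\right)}{8} \left(-2 + 4\right) = - 9 \cdot \frac{5}{8} \cdot 3 \cdot 2 = - 9 \cdot \frac{15}{8} \cdot 2 = \left(-9\right) \frac{15}{4} = - \frac{135}{4} \approx -33.75$)
$d = \frac{23895}{4}$ ($d = \left(- \frac{135}{4}\right) \left(-177\right) = \frac{23895}{4} \approx 5973.8$)
$\sqrt{-36854 + d} = \sqrt{-36854 + \frac{23895}{4}} = \sqrt{- \frac{123521}{4}} = \frac{i \sqrt{123521}}{2}$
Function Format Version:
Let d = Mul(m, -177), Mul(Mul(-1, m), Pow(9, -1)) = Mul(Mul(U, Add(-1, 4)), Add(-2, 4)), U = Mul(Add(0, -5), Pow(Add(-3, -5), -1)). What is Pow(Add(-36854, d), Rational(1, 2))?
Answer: Mul(Rational(1, 2), I, Pow(123521, Rational(1, 2))) ≈ Mul(175.73, I)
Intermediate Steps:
U = Rational(5, 8) (U = Mul(-5, Pow(-8, -1)) = Mul(-5, Rational(-1, 8)) = Rational(5, 8) ≈ 0.62500)
m = Rational(-135, 4) (m = Mul(-9, Mul(Mul(Rational(5, 8), Add(-1, 4)), Add(-2, 4))) = Mul(-9, Mul(Mul(Rational(5, 8), 3), 2)) = Mul(-9, Mul(Rational(15, 8), 2)) = Mul(-9, Rational(15, 4)) = Rational(-135, 4) ≈ -33.750)
d = Rational(23895, 4) (d = Mul(Rational(-135, 4), -177) = Rational(23895, 4) ≈ 5973.8)
Pow(Add(-36854, d), Rational(1, 2)) = Pow(Add(-36854, Rational(23895, 4)), Rational(1, 2)) = Pow(Rational(-123521, 4), Rational(1, 2)) = Mul(Rational(1, 2), I, Pow(123521, Rational(1, 2)))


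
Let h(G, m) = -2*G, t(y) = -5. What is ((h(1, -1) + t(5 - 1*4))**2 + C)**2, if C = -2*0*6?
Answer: 2401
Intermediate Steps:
C = 0 (C = 0*6 = 0)
((h(1, -1) + t(5 - 1*4))**2 + C)**2 = ((-2*1 - 5)**2 + 0)**2 = ((-2 - 5)**2 + 0)**2 = ((-7)**2 + 0)**2 = (49 + 0)**2 = 49**2 = 2401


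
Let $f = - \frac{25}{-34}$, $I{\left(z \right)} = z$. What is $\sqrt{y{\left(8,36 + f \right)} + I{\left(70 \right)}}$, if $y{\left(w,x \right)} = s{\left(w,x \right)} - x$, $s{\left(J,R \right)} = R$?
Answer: $\sqrt{70} \approx 8.3666$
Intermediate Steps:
$f = \frac{25}{34}$ ($f = \left(-25\right) \left(- \frac{1}{34}\right) = \frac{25}{34} \approx 0.73529$)
$y{\left(w,x \right)} = 0$ ($y{\left(w,x \right)} = x - x = 0$)
$\sqrt{y{\left(8,36 + f \right)} + I{\left(70 \right)}} = \sqrt{0 + 70} = \sqrt{70}$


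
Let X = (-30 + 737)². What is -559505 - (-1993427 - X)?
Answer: 1933771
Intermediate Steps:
X = 499849 (X = 707² = 499849)
-559505 - (-1993427 - X) = -559505 - (-1993427 - 1*499849) = -559505 - (-1993427 - 499849) = -559505 - 1*(-2493276) = -559505 + 2493276 = 1933771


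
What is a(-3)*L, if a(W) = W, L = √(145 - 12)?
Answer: -3*√133 ≈ -34.598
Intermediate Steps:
L = √133 ≈ 11.533
a(-3)*L = -3*√133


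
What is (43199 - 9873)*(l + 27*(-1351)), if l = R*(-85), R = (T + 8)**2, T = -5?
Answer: -1241126892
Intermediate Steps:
R = 9 (R = (-5 + 8)**2 = 3**2 = 9)
l = -765 (l = 9*(-85) = -765)
(43199 - 9873)*(l + 27*(-1351)) = (43199 - 9873)*(-765 + 27*(-1351)) = 33326*(-765 - 36477) = 33326*(-37242) = -1241126892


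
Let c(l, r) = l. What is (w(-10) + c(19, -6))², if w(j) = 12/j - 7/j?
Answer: 1369/4 ≈ 342.25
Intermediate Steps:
w(j) = 5/j
(w(-10) + c(19, -6))² = (5/(-10) + 19)² = (5*(-⅒) + 19)² = (-½ + 19)² = (37/2)² = 1369/4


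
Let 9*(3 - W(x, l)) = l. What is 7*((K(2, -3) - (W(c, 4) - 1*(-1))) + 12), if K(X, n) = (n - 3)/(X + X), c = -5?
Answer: 875/18 ≈ 48.611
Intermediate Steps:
K(X, n) = (-3 + n)/(2*X) (K(X, n) = (-3 + n)/((2*X)) = (-3 + n)*(1/(2*X)) = (-3 + n)/(2*X))
W(x, l) = 3 - l/9
7*((K(2, -3) - (W(c, 4) - 1*(-1))) + 12) = 7*(((1/2)*(-3 - 3)/2 - ((3 - 1/9*4) - 1*(-1))) + 12) = 7*(((1/2)*(1/2)*(-6) - ((3 - 4/9) + 1)) + 12) = 7*((-3/2 - (23/9 + 1)) + 12) = 7*((-3/2 - 1*32/9) + 12) = 7*((-3/2 - 32/9) + 12) = 7*(-91/18 + 12) = 7*(125/18) = 875/18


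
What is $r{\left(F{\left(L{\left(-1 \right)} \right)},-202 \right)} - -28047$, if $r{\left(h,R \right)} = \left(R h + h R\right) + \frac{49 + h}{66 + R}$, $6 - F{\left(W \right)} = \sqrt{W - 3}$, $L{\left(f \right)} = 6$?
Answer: $\frac{3484673}{136} + \frac{54945 \sqrt{3}}{136} \approx 26322.0$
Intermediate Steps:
$F{\left(W \right)} = 6 - \sqrt{-3 + W}$ ($F{\left(W \right)} = 6 - \sqrt{W - 3} = 6 - \sqrt{-3 + W}$)
$r{\left(h,R \right)} = \frac{49 + h}{66 + R} + 2 R h$ ($r{\left(h,R \right)} = \left(R h + R h\right) + \frac{49 + h}{66 + R} = 2 R h + \frac{49 + h}{66 + R} = \frac{49 + h}{66 + R} + 2 R h$)
$r{\left(F{\left(L{\left(-1 \right)} \right)},-202 \right)} - -28047 = \frac{49 + \left(6 - \sqrt{-3 + 6}\right) + 2 \left(6 - \sqrt{-3 + 6}\right) \left(-202\right)^{2} + 132 \left(-202\right) \left(6 - \sqrt{-3 + 6}\right)}{66 - 202} - -28047 = \frac{49 + \left(6 - \sqrt{3}\right) + 2 \left(6 - \sqrt{3}\right) 40804 + 132 \left(-202\right) \left(6 - \sqrt{3}\right)}{-136} + 28047 = - \frac{49 + \left(6 - \sqrt{3}\right) + \left(489648 - 81608 \sqrt{3}\right) - \left(159984 - 26664 \sqrt{3}\right)}{136} + 28047 = - \frac{329719 - 54945 \sqrt{3}}{136} + 28047 = \left(- \frac{329719}{136} + \frac{54945 \sqrt{3}}{136}\right) + 28047 = \frac{3484673}{136} + \frac{54945 \sqrt{3}}{136}$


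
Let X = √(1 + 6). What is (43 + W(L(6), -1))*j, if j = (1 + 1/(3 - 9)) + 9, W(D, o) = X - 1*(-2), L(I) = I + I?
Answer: 885/2 + 59*√7/6 ≈ 468.52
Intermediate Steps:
X = √7 ≈ 2.6458
L(I) = 2*I
W(D, o) = 2 + √7 (W(D, o) = √7 - 1*(-2) = √7 + 2 = 2 + √7)
j = 59/6 (j = (1 + 1/(-6)) + 9 = (1 - ⅙) + 9 = ⅚ + 9 = 59/6 ≈ 9.8333)
(43 + W(L(6), -1))*j = (43 + (2 + √7))*(59/6) = (45 + √7)*(59/6) = 885/2 + 59*√7/6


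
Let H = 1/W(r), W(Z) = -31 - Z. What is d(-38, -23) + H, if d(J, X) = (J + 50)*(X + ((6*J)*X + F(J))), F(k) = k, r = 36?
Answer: 4167131/67 ≈ 62196.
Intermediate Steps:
d(J, X) = (50 + J)*(J + X + 6*J*X) (d(J, X) = (J + 50)*(X + ((6*J)*X + J)) = (50 + J)*(X + (6*J*X + J)) = (50 + J)*(X + (J + 6*J*X)) = (50 + J)*(J + X + 6*J*X))
H = -1/67 (H = 1/(-31 - 1*36) = 1/(-31 - 36) = 1/(-67) = -1/67 ≈ -0.014925)
d(-38, -23) + H = ((-38)² + 50*(-38) + 50*(-23) + 6*(-23)*(-38)² + 301*(-38)*(-23)) - 1/67 = (1444 - 1900 - 1150 + 6*(-23)*1444 + 263074) - 1/67 = (1444 - 1900 - 1150 - 199272 + 263074) - 1/67 = 62196 - 1/67 = 4167131/67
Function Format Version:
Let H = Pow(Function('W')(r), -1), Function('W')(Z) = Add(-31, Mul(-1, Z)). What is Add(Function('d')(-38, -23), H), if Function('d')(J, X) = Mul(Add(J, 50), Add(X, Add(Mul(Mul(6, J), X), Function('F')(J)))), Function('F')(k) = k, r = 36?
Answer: Rational(4167131, 67) ≈ 62196.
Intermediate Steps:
Function('d')(J, X) = Mul(Add(50, J), Add(J, X, Mul(6, J, X))) (Function('d')(J, X) = Mul(Add(J, 50), Add(X, Add(Mul(Mul(6, J), X), J))) = Mul(Add(50, J), Add(X, Add(Mul(6, J, X), J))) = Mul(Add(50, J), Add(X, Add(J, Mul(6, J, X)))) = Mul(Add(50, J), Add(J, X, Mul(6, J, X))))
H = Rational(-1, 67) (H = Pow(Add(-31, Mul(-1, 36)), -1) = Pow(Add(-31, -36), -1) = Pow(-67, -1) = Rational(-1, 67) ≈ -0.014925)
Add(Function('d')(-38, -23), H) = Add(Add(Pow(-38, 2), Mul(50, -38), Mul(50, -23), Mul(6, -23, Pow(-38, 2)), Mul(301, -38, -23)), Rational(-1, 67)) = Add(Add(1444, -1900, -1150, Mul(6, -23, 1444), 263074), Rational(-1, 67)) = Add(Add(1444, -1900, -1150, -199272, 263074), Rational(-1, 67)) = Add(62196, Rational(-1, 67)) = Rational(4167131, 67)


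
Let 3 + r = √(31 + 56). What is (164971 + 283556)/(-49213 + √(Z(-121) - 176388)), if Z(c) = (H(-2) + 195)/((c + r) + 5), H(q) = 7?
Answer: -448527*√(119 - √87)/(49213*√(119 - √87) - I*√2*√(10495187 - 88194*√87)) ≈ -9.1133 - 0.077774*I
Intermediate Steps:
r = -3 + √87 (r = -3 + √(31 + 56) = -3 + √87 ≈ 6.3274)
Z(c) = 202/(2 + c + √87) (Z(c) = (7 + 195)/((c + (-3 + √87)) + 5) = 202/((-3 + c + √87) + 5) = 202/(2 + c + √87))
(164971 + 283556)/(-49213 + √(Z(-121) - 176388)) = (164971 + 283556)/(-49213 + √(202/(2 - 121 + √87) - 176388)) = 448527/(-49213 + √(202/(-119 + √87) - 176388)) = 448527/(-49213 + √(-176388 + 202/(-119 + √87)))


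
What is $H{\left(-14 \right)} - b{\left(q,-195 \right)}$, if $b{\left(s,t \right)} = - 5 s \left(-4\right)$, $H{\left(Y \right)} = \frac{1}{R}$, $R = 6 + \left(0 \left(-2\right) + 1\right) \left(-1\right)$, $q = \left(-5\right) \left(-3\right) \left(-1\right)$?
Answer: $\frac{1501}{5} \approx 300.2$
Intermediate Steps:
$q = -15$ ($q = 15 \left(-1\right) = -15$)
$R = 5$ ($R = 6 + \left(0 + 1\right) \left(-1\right) = 6 + 1 \left(-1\right) = 6 - 1 = 5$)
$H{\left(Y \right)} = \frac{1}{5}$
$b{\left(s,t \right)} = 20 s$
$H{\left(-14 \right)} - b{\left(q,-195 \right)} = \frac{1}{5} - 20 \left(-15\right) = \frac{1}{5} - -300 = \frac{1}{5} + 300 = \frac{1501}{5}$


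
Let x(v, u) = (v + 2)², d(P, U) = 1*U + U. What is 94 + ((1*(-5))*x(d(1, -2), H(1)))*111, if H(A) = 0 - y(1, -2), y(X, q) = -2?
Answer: -2126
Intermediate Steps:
d(P, U) = 2*U (d(P, U) = U + U = 2*U)
H(A) = 2 (H(A) = 0 - 1*(-2) = 0 + 2 = 2)
x(v, u) = (2 + v)²
94 + ((1*(-5))*x(d(1, -2), H(1)))*111 = 94 + ((1*(-5))*(2 + 2*(-2))²)*111 = 94 - 5*(2 - 4)²*111 = 94 - 5*(-2)²*111 = 94 - 5*4*111 = 94 - 20*111 = 94 - 2220 = -2126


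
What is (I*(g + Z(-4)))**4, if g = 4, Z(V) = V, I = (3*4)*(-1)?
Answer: 0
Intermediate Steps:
I = -12 (I = 12*(-1) = -12)
(I*(g + Z(-4)))**4 = (-12*(4 - 4))**4 = (-12*0)**4 = 0**4 = 0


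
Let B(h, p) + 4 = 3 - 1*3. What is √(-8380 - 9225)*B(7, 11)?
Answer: -4*I*√17605 ≈ -530.74*I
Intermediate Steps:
B(h, p) = -4 (B(h, p) = -4 + (3 - 1*3) = -4 + (3 - 3) = -4 + 0 = -4)
√(-8380 - 9225)*B(7, 11) = √(-8380 - 9225)*(-4) = √(-17605)*(-4) = (I*√17605)*(-4) = -4*I*√17605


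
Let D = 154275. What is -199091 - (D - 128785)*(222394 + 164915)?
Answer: -9872705501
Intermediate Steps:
-199091 - (D - 128785)*(222394 + 164915) = -199091 - (154275 - 128785)*(222394 + 164915) = -199091 - 25490*387309 = -199091 - 1*9872506410 = -199091 - 9872506410 = -9872705501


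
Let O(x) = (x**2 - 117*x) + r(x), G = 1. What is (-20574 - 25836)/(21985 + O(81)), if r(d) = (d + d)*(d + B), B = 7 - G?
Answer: -3570/2551 ≈ -1.3995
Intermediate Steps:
B = 6 (B = 7 - 1*1 = 7 - 1 = 6)
r(d) = 2*d*(6 + d) (r(d) = (d + d)*(d + 6) = (2*d)*(6 + d) = 2*d*(6 + d))
O(x) = x**2 - 117*x + 2*x*(6 + x) (O(x) = (x**2 - 117*x) + 2*x*(6 + x) = x**2 - 117*x + 2*x*(6 + x))
(-20574 - 25836)/(21985 + O(81)) = (-20574 - 25836)/(21985 + 3*81*(-35 + 81)) = -46410/(21985 + 3*81*46) = -46410/(21985 + 11178) = -46410/33163 = -46410*1/33163 = -3570/2551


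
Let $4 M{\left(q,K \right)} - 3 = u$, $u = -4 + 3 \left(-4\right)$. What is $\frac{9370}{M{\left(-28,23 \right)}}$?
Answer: $- \frac{37480}{13} \approx -2883.1$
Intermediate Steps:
$u = -16$ ($u = -4 - 12 = -16$)
$M{\left(q,K \right)} = - \frac{13}{4}$ ($M{\left(q,K \right)} = \frac{3}{4} + \frac{1}{4} \left(-16\right) = \frac{3}{4} - 4 = - \frac{13}{4}$)
$\frac{9370}{M{\left(-28,23 \right)}} = \frac{9370}{- \frac{13}{4}} = 9370 \left(- \frac{4}{13}\right) = - \frac{37480}{13}$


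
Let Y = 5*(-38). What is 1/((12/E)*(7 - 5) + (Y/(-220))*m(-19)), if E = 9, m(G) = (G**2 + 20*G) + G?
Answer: -33/995 ≈ -0.033166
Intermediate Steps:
m(G) = G**2 + 21*G
Y = -190
1/((12/E)*(7 - 5) + (Y/(-220))*m(-19)) = 1/((12/9)*(7 - 5) + (-190/(-220))*(-19*(21 - 19))) = 1/((12*(1/9))*2 + (-190*(-1/220))*(-19*2)) = 1/((4/3)*2 + (19/22)*(-38)) = 1/(8/3 - 361/11) = 1/(-995/33) = -33/995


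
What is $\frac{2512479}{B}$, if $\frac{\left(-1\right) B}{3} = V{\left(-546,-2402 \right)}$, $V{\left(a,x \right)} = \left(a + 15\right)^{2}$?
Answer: $- \frac{837493}{281961} \approx -2.9702$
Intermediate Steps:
$V{\left(a,x \right)} = \left(15 + a\right)^{2}$
$B = -845883$ ($B = - 3 \left(15 - 546\right)^{2} = - 3 \left(-531\right)^{2} = \left(-3\right) 281961 = -845883$)
$\frac{2512479}{B} = \frac{2512479}{-845883} = 2512479 \left(- \frac{1}{845883}\right) = - \frac{837493}{281961}$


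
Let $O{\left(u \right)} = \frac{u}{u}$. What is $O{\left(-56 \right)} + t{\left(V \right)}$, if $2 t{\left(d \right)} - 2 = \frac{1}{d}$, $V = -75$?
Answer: $\frac{299}{150} \approx 1.9933$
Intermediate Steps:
$O{\left(u \right)} = 1$
$t{\left(d \right)} = 1 + \frac{1}{2 d}$
$O{\left(-56 \right)} + t{\left(V \right)} = 1 + \frac{\frac{1}{2} - 75}{-75} = 1 - - \frac{149}{150} = 1 + \frac{149}{150} = \frac{299}{150}$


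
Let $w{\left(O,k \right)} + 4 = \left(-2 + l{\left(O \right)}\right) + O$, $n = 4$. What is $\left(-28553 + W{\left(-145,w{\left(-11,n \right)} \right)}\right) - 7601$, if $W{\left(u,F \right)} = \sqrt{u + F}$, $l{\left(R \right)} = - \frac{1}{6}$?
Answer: $-36154 + \frac{i \sqrt{5838}}{6} \approx -36154.0 + 12.734 i$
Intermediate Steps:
$l{\left(R \right)} = - \frac{1}{6}$ ($l{\left(R \right)} = \left(-1\right) \frac{1}{6} = - \frac{1}{6}$)
$w{\left(O,k \right)} = - \frac{37}{6} + O$ ($w{\left(O,k \right)} = -4 + \left(\left(-2 - \frac{1}{6}\right) + O\right) = -4 + \left(- \frac{13}{6} + O\right) = - \frac{37}{6} + O$)
$W{\left(u,F \right)} = \sqrt{F + u}$
$\left(-28553 + W{\left(-145,w{\left(-11,n \right)} \right)}\right) - 7601 = \left(-28553 + \sqrt{\left(- \frac{37}{6} - 11\right) - 145}\right) - 7601 = \left(-28553 + \sqrt{- \frac{103}{6} - 145}\right) - 7601 = \left(-28553 + \sqrt{- \frac{973}{6}}\right) - 7601 = \left(-28553 + \frac{i \sqrt{5838}}{6}\right) - 7601 = -36154 + \frac{i \sqrt{5838}}{6}$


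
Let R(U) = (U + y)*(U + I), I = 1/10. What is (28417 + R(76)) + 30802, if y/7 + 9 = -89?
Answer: 12798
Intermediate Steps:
y = -686 (y = -63 + 7*(-89) = -63 - 623 = -686)
I = ⅒ ≈ 0.10000
R(U) = (-686 + U)*(⅒ + U) (R(U) = (U - 686)*(U + ⅒) = (-686 + U)*(⅒ + U))
(28417 + R(76)) + 30802 = (28417 + (-343/5 + 76² - 6859/10*76)) + 30802 = (28417 + (-343/5 + 5776 - 260642/5)) + 30802 = (28417 - 46421) + 30802 = -18004 + 30802 = 12798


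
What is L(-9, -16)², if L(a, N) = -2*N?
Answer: 1024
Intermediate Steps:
L(-9, -16)² = (-2*(-16))² = 32² = 1024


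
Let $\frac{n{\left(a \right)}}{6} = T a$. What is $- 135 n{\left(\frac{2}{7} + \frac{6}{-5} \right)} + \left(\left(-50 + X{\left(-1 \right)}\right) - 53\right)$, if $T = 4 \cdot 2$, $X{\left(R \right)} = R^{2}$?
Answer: $\frac{40758}{7} \approx 5822.6$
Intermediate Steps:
$T = 8$
$n{\left(a \right)} = 48 a$ ($n{\left(a \right)} = 6 \cdot 8 a = 48 a$)
$- 135 n{\left(\frac{2}{7} + \frac{6}{-5} \right)} + \left(\left(-50 + X{\left(-1 \right)}\right) - 53\right) = - 135 \cdot 48 \left(\frac{2}{7} + \frac{6}{-5}\right) - \left(103 - 1\right) = - 135 \cdot 48 \left(2 \cdot \frac{1}{7} + 6 \left(- \frac{1}{5}\right)\right) + \left(\left(-50 + 1\right) - 53\right) = - 135 \cdot 48 \left(\frac{2}{7} - \frac{6}{5}\right) - 102 = - 135 \cdot 48 \left(- \frac{32}{35}\right) - 102 = \left(-135\right) \left(- \frac{1536}{35}\right) - 102 = \frac{41472}{7} - 102 = \frac{40758}{7}$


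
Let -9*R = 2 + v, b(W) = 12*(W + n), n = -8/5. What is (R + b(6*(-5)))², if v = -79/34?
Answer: 336540374641/2340900 ≈ 1.4377e+5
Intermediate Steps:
v = -79/34 (v = -79*1/34 = -79/34 ≈ -2.3235)
n = -8/5 (n = -8*⅕ = -8/5 ≈ -1.6000)
b(W) = -96/5 + 12*W (b(W) = 12*(W - 8/5) = 12*(-8/5 + W) = -96/5 + 12*W)
R = 11/306 (R = -(2 - 79/34)/9 = -⅑*(-11/34) = 11/306 ≈ 0.035948)
(R + b(6*(-5)))² = (11/306 + (-96/5 + 12*(6*(-5))))² = (11/306 + (-96/5 + 12*(-30)))² = (11/306 + (-96/5 - 360))² = (11/306 - 1896/5)² = (-580121/1530)² = 336540374641/2340900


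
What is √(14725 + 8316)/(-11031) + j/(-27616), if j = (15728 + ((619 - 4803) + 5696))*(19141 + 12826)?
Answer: -68888885/3452 - √23041/11031 ≈ -19956.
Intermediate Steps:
j = 551111080 (j = (15728 + (-4184 + 5696))*31967 = (15728 + 1512)*31967 = 17240*31967 = 551111080)
√(14725 + 8316)/(-11031) + j/(-27616) = √(14725 + 8316)/(-11031) + 551111080/(-27616) = √23041*(-1/11031) + 551111080*(-1/27616) = -√23041/11031 - 68888885/3452 = -68888885/3452 - √23041/11031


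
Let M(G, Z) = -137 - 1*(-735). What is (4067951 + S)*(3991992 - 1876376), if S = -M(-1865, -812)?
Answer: 8604957084448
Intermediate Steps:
M(G, Z) = 598 (M(G, Z) = -137 + 735 = 598)
S = -598 (S = -1*598 = -598)
(4067951 + S)*(3991992 - 1876376) = (4067951 - 598)*(3991992 - 1876376) = 4067353*2115616 = 8604957084448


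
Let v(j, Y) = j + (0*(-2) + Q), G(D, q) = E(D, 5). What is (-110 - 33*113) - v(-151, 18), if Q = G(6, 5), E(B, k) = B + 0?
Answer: -3694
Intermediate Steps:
E(B, k) = B
G(D, q) = D
Q = 6
v(j, Y) = 6 + j (v(j, Y) = j + (0*(-2) + 6) = j + (0 + 6) = j + 6 = 6 + j)
(-110 - 33*113) - v(-151, 18) = (-110 - 33*113) - (6 - 151) = (-110 - 3729) - 1*(-145) = -3839 + 145 = -3694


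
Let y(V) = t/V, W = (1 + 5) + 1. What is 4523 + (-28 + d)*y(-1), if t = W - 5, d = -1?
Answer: 4581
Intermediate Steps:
W = 7 (W = 6 + 1 = 7)
t = 2 (t = 7 - 5 = 2)
y(V) = 2/V
4523 + (-28 + d)*y(-1) = 4523 + (-28 - 1)*(2/(-1)) = 4523 - 58*(-1) = 4523 - 29*(-2) = 4523 + 58 = 4581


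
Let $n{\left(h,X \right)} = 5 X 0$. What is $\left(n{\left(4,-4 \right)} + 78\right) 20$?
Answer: $1560$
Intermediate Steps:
$n{\left(h,X \right)} = 0$
$\left(n{\left(4,-4 \right)} + 78\right) 20 = \left(0 + 78\right) 20 = 78 \cdot 20 = 1560$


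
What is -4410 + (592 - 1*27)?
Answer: -3845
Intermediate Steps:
-4410 + (592 - 1*27) = -4410 + (592 - 27) = -4410 + 565 = -3845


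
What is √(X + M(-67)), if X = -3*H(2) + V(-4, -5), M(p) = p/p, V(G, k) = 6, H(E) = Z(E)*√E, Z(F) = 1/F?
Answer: √(28 - 6*√2)/2 ≈ 2.2088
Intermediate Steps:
H(E) = E^(-½) (H(E) = √E/E = E^(-½))
M(p) = 1
X = 6 - 3*√2/2 (X = -3*√2/2 + 6 = 6 - 3*√2/2 ≈ 3.8787)
√(X + M(-67)) = √((6 - 3*√2/2) + 1) = √(7 - 3*√2/2)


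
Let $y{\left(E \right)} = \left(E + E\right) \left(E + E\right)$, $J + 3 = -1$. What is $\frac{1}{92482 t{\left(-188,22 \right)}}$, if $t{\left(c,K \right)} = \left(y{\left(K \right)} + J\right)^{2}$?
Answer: $\frac{1}{345200532768} \approx 2.8969 \cdot 10^{-12}$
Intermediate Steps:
$J = -4$ ($J = -3 - 1 = -4$)
$y{\left(E \right)} = 4 E^{2}$ ($y{\left(E \right)} = 2 E 2 E = 4 E^{2}$)
$t{\left(c,K \right)} = \left(-4 + 4 K^{2}\right)^{2}$ ($t{\left(c,K \right)} = \left(4 K^{2} - 4\right)^{2} = \left(-4 + 4 K^{2}\right)^{2}$)
$\frac{1}{92482 t{\left(-188,22 \right)}} = \frac{1}{92482 \cdot 16 \left(-1 + 22^{2}\right)^{2}} = \frac{1}{92482 \cdot 16 \left(-1 + 484\right)^{2}} = \frac{1}{92482 \cdot 16 \cdot 483^{2}} = \frac{1}{92482 \cdot 16 \cdot 233289} = \frac{1}{92482 \cdot 3732624} = \frac{1}{92482} \cdot \frac{1}{3732624} = \frac{1}{345200532768}$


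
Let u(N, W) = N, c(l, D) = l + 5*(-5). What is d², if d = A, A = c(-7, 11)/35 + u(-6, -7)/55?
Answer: 155236/148225 ≈ 1.0473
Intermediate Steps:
c(l, D) = -25 + l (c(l, D) = l - 25 = -25 + l)
A = -394/385 (A = (-25 - 7)/35 - 6/55 = -32*1/35 - 6*1/55 = -32/35 - 6/55 = -394/385 ≈ -1.0234)
d = -394/385 ≈ -1.0234
d² = (-394/385)² = 155236/148225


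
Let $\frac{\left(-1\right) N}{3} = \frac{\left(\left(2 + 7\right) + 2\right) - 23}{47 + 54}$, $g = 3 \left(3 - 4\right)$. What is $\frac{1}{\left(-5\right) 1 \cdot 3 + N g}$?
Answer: $- \frac{101}{1623} \approx -0.06223$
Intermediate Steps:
$g = -3$ ($g = 3 \left(-1\right) = -3$)
$N = \frac{36}{101}$ ($N = - 3 \frac{\left(\left(2 + 7\right) + 2\right) - 23}{47 + 54} = - 3 \frac{\left(9 + 2\right) - 23}{101} = - 3 \left(11 - 23\right) \frac{1}{101} = - 3 \left(\left(-12\right) \frac{1}{101}\right) = \left(-3\right) \left(- \frac{12}{101}\right) = \frac{36}{101} \approx 0.35644$)
$\frac{1}{\left(-5\right) 1 \cdot 3 + N g} = \frac{1}{\left(-5\right) 1 \cdot 3 + \frac{36}{101} \left(-3\right)} = \frac{1}{\left(-5\right) 3 - \frac{108}{101}} = \frac{1}{-15 - \frac{108}{101}} = \frac{1}{- \frac{1623}{101}} = - \frac{101}{1623}$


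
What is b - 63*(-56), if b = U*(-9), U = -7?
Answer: 3591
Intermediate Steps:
b = 63 (b = -7*(-9) = 63)
b - 63*(-56) = 63 - 63*(-56) = 63 + 3528 = 3591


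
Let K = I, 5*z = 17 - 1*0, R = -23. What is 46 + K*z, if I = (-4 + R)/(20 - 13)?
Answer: 1151/35 ≈ 32.886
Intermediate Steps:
I = -27/7 (I = (-4 - 23)/(20 - 13) = -27/7 ≈ -3.8571)
z = 17/5 (z = (17 - 1*0)/5 = (17 + 0)/5 = (⅕)*17 = 17/5 ≈ 3.4000)
K = -27/7 ≈ -3.8571
46 + K*z = 46 - 27/7*17/5 = 46 - 459/35 = 1151/35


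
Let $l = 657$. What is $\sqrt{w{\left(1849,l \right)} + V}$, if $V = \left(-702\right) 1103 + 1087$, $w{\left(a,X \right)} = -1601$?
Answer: $2 i \sqrt{193705} \approx 880.24 i$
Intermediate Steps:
$V = -773219$ ($V = -774306 + 1087 = -773219$)
$\sqrt{w{\left(1849,l \right)} + V} = \sqrt{-1601 - 773219} = \sqrt{-774820} = 2 i \sqrt{193705}$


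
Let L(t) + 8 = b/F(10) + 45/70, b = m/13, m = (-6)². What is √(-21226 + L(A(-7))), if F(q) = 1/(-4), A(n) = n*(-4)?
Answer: I*√703700634/182 ≈ 145.75*I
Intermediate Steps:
A(n) = -4*n
F(q) = -¼
m = 36
b = 36/13 ≈ 2.7692
L(t) = -3355/182 (L(t) = -8 + (36/(13*(-¼)) + 45/70) = -8 + ((36/13)*(-4) + 45*(1/70)) = -8 + (-144/13 + 9/14) = -8 - 1899/182 = -3355/182)
√(-21226 + L(A(-7))) = √(-21226 - 3355/182) = √(-3866487/182) = I*√703700634/182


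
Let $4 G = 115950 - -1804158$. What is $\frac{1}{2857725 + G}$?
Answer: $\frac{1}{3337752} \approx 2.996 \cdot 10^{-7}$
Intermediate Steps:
$G = 480027$ ($G = \frac{115950 - -1804158}{4} = \frac{115950 + 1804158}{4} = \frac{1}{4} \cdot 1920108 = 480027$)
$\frac{1}{2857725 + G} = \frac{1}{2857725 + 480027} = \frac{1}{3337752}$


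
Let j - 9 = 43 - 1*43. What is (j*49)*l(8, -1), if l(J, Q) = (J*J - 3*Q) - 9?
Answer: 25578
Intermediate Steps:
j = 9 (j = 9 + (43 - 1*43) = 9 + (43 - 43) = 9 + 0 = 9)
l(J, Q) = -9 + J**2 - 3*Q (l(J, Q) = (J**2 - 3*Q) - 9 = -9 + J**2 - 3*Q)
(j*49)*l(8, -1) = (9*49)*(-9 + 8**2 - 3*(-1)) = 441*(-9 + 64 + 3) = 441*58 = 25578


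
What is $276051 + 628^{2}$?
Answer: $670435$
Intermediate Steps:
$276051 + 628^{2} = 276051 + 394384 = 670435$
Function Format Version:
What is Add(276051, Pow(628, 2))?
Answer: 670435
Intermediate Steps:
Add(276051, Pow(628, 2)) = Add(276051, 394384) = 670435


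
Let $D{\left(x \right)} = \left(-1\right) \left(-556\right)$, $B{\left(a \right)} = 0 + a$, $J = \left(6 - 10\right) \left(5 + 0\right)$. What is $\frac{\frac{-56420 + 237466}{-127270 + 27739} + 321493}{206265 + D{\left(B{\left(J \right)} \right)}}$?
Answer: $\frac{31998338737}{20585100951} \approx 1.5544$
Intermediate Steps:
$J = -20$ ($J = \left(-4\right) 5 = -20$)
$B{\left(a \right)} = a$
$D{\left(x \right)} = 556$
$\frac{\frac{-56420 + 237466}{-127270 + 27739} + 321493}{206265 + D{\left(B{\left(J \right)} \right)}} = \frac{\frac{-56420 + 237466}{-127270 + 27739} + 321493}{206265 + 556} = \frac{\frac{181046}{-99531} + 321493}{206821} = \left(181046 \left(- \frac{1}{99531}\right) + 321493\right) \frac{1}{206821} = \left(- \frac{181046}{99531} + 321493\right) \frac{1}{206821} = \frac{31998338737}{99531} \cdot \frac{1}{206821} = \frac{31998338737}{20585100951}$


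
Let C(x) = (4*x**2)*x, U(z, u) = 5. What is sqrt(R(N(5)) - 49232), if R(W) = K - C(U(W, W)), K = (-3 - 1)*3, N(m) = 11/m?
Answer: 4*I*sqrt(3109) ≈ 223.03*I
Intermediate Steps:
C(x) = 4*x**3
K = -12 (K = -4*3 = -12)
R(W) = -512 (R(W) = -12 - 4*5**3 = -12 - 4*125 = -12 - 1*500 = -12 - 500 = -512)
sqrt(R(N(5)) - 49232) = sqrt(-512 - 49232) = sqrt(-49744) = 4*I*sqrt(3109)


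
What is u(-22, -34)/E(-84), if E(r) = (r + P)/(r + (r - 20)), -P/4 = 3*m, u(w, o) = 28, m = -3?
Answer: 329/3 ≈ 109.67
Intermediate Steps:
P = 36 (P = -12*(-3) = -4*(-9) = 36)
E(r) = (36 + r)/(-20 + 2*r) (E(r) = (r + 36)/(r + (r - 20)) = (36 + r)/(r + (-20 + r)) = (36 + r)/(-20 + 2*r))
u(-22, -34)/E(-84) = 28/(((36 - 84)/(2*(-10 - 84)))) = 28/(((½)*(-48)/(-94))) = 28/(((½)*(-1/94)*(-48))) = 28/(12/47) = 28*(47/12) = 329/3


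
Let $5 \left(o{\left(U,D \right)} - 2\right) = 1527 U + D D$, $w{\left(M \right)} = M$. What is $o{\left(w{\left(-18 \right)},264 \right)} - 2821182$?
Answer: $-2812738$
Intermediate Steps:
$o{\left(U,D \right)} = 2 + \frac{D^{2}}{5} + \frac{1527 U}{5}$ ($o{\left(U,D \right)} = 2 + \frac{1527 U + D D}{5} = 2 + \frac{1527 U + D^{2}}{5} = 2 + \frac{D^{2} + 1527 U}{5} = 2 + \left(\frac{D^{2}}{5} + \frac{1527 U}{5}\right) = 2 + \frac{D^{2}}{5} + \frac{1527 U}{5}$)
$o{\left(w{\left(-18 \right)},264 \right)} - 2821182 = \left(2 + \frac{264^{2}}{5} + \frac{1527}{5} \left(-18\right)\right) - 2821182 = \left(2 + \frac{1}{5} \cdot 69696 - \frac{27486}{5}\right) - 2821182 = \left(2 + \frac{69696}{5} - \frac{27486}{5}\right) - 2821182 = 8444 - 2821182 = -2812738$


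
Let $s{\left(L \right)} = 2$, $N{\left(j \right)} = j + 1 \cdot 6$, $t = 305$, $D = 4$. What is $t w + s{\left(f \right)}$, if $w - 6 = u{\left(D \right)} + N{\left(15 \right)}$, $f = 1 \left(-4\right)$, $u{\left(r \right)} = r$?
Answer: $9457$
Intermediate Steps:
$N{\left(j \right)} = 6 + j$ ($N{\left(j \right)} = j + 6 = 6 + j$)
$f = -4$
$w = 31$ ($w = 6 + \left(4 + \left(6 + 15\right)\right) = 6 + \left(4 + 21\right) = 6 + 25 = 31$)
$t w + s{\left(f \right)} = 305 \cdot 31 + 2 = 9455 + 2 = 9457$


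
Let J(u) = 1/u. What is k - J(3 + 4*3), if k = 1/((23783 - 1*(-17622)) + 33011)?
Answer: -74401/1116240 ≈ -0.066653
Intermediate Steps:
k = 1/74416 (k = 1/((23783 + 17622) + 33011) = 1/(41405 + 33011) = 1/74416 ≈ 1.3438e-5)
k - J(3 + 4*3) = 1/74416 - 1/(3 + 4*3) = 1/74416 - 1/(3 + 12) = 1/74416 - 1/15 = -74401/1116240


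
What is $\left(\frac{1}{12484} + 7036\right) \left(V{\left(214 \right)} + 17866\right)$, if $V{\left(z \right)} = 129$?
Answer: $\frac{1580634462875}{12484} \approx 1.2661 \cdot 10^{8}$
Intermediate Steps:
$\left(\frac{1}{12484} + 7036\right) \left(V{\left(214 \right)} + 17866\right) = \left(\frac{1}{12484} + 7036\right) \left(129 + 17866\right) = \left(\frac{1}{12484} + 7036\right) 17995 = \frac{87837425}{12484} \cdot 17995 = \frac{1580634462875}{12484}$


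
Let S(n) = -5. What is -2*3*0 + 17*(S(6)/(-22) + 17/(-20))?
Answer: -2329/220 ≈ -10.586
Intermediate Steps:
-2*3*0 + 17*(S(6)/(-22) + 17/(-20)) = -2*3*0 + 17*(-5/(-22) + 17/(-20)) = -6*0 + 17*(-5*(-1/22) + 17*(-1/20)) = 0 + 17*(5/22 - 17/20) = 0 + 17*(-137/220) = 0 - 2329/220 = -2329/220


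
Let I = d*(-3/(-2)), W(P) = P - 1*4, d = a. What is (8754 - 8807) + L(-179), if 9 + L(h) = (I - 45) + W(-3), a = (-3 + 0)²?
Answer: -201/2 ≈ -100.50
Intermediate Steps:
a = 9 (a = (-3)² = 9)
d = 9
W(P) = -4 + P (W(P) = P - 4 = -4 + P)
I = 27/2 (I = 9*(-3/(-2)) = 9*(-3*(-½)) = 9*(3/2) = 27/2 ≈ 13.500)
L(h) = -95/2 (L(h) = -9 + ((27/2 - 45) + (-4 - 3)) = -9 + (-63/2 - 7) = -9 - 77/2 = -95/2)
(8754 - 8807) + L(-179) = (8754 - 8807) - 95/2 = -53 - 95/2 = -201/2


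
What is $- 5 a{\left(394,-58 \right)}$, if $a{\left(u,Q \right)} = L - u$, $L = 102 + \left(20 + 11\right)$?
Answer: $1305$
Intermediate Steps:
$L = 133$ ($L = 102 + 31 = 133$)
$a{\left(u,Q \right)} = 133 - u$
$- 5 a{\left(394,-58 \right)} = - 5 \left(133 - 394\right) = \left(-5\right) \left(-261\right) = 1305$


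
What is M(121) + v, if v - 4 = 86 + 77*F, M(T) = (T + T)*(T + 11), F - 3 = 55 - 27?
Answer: 34421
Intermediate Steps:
F = 31 (F = 3 + (55 - 27) = 3 + 28 = 31)
M(T) = 2*T*(11 + T) (M(T) = (2*T)*(11 + T) = 2*T*(11 + T))
v = 2477 (v = 4 + (86 + 77*31) = 4 + (86 + 2387) = 4 + 2473 = 2477)
M(121) + v = 2*121*(11 + 121) + 2477 = 2*121*132 + 2477 = 31944 + 2477 = 34421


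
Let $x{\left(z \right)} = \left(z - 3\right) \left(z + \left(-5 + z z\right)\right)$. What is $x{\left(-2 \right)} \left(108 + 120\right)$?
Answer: $3420$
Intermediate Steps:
$x{\left(z \right)} = \left(-3 + z\right) \left(-5 + z + z^{2}\right)$ ($x{\left(z \right)} = \left(-3 + z\right) \left(z + \left(-5 + z^{2}\right)\right) = \left(-3 + z\right) \left(-5 + z + z^{2}\right)$)
$x{\left(-2 \right)} \left(108 + 120\right) = \left(15 + \left(-2\right)^{3} - -16 - 2 \left(-2\right)^{2}\right) \left(108 + 120\right) = \left(15 - 8 + 16 - 8\right) 228 = 15 \cdot 228 = 3420$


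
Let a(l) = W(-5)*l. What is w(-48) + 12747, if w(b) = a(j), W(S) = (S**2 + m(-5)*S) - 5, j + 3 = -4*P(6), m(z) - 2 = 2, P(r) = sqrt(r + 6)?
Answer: 12747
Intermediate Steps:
P(r) = sqrt(6 + r)
m(z) = 4 (m(z) = 2 + 2 = 4)
j = -3 - 8*sqrt(3) (j = -3 - 4*sqrt(6 + 6) = -3 - 8*sqrt(3) ≈ -16.856)
W(S) = -5 + S**2 + 4*S (W(S) = (S**2 + 4*S) - 5 = -5 + S**2 + 4*S)
a(l) = 0 (a(l) = (-5 + (-5)**2 + 4*(-5))*l = (-5 + 25 - 20)*l = 0*l = 0)
w(b) = 0
w(-48) + 12747 = 0 + 12747 = 12747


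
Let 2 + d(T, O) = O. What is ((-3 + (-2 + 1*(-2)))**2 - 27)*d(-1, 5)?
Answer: 66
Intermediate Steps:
d(T, O) = -2 + O
((-3 + (-2 + 1*(-2)))**2 - 27)*d(-1, 5) = ((-3 + (-2 + 1*(-2)))**2 - 27)*(-2 + 5) = ((-3 + (-2 - 2))**2 - 27)*3 = ((-3 - 4)**2 - 27)*3 = ((-7)**2 - 27)*3 = (49 - 27)*3 = 22*3 = 66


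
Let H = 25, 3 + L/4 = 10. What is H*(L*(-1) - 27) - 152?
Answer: -1527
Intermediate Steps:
L = 28 (L = -12 + 4*10 = -12 + 40 = 28)
H*(L*(-1) - 27) - 152 = 25*(28*(-1) - 27) - 152 = 25*(-28 - 27) - 152 = 25*(-55) - 152 = -1375 - 152 = -1527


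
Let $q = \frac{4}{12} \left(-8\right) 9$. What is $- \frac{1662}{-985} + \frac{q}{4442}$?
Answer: $\frac{3679482}{2187685} \approx 1.6819$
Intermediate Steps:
$q = -24$ ($q = 4 \cdot \frac{1}{12} \left(-8\right) 9 = \frac{1}{3} \left(-8\right) 9 = \left(- \frac{8}{3}\right) 9 = -24$)
$- \frac{1662}{-985} + \frac{q}{4442} = - \frac{1662}{-985} - \frac{24}{4442} = \left(-1662\right) \left(- \frac{1}{985}\right) - \frac{12}{2221} = \frac{1662}{985} - \frac{12}{2221} = \frac{3679482}{2187685}$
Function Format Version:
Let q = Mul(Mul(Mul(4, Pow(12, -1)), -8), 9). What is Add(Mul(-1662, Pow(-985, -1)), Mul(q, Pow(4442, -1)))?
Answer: Rational(3679482, 2187685) ≈ 1.6819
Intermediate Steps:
q = -24 (q = Mul(Mul(Mul(4, Rational(1, 12)), -8), 9) = Mul(Mul(Rational(1, 3), -8), 9) = Mul(Rational(-8, 3), 9) = -24)
Add(Mul(-1662, Pow(-985, -1)), Mul(q, Pow(4442, -1))) = Add(Mul(-1662, Pow(-985, -1)), Mul(-24, Pow(4442, -1))) = Add(Mul(-1662, Rational(-1, 985)), Mul(-24, Rational(1, 4442))) = Add(Rational(1662, 985), Rational(-12, 2221)) = Rational(3679482, 2187685)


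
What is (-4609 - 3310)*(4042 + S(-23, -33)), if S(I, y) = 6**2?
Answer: -32293682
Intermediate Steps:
S(I, y) = 36
(-4609 - 3310)*(4042 + S(-23, -33)) = (-4609 - 3310)*(4042 + 36) = -7919*4078 = -32293682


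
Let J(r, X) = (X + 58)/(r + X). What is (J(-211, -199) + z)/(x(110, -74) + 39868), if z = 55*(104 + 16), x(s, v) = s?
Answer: 902047/5463660 ≈ 0.16510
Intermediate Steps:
z = 6600 (z = 55*120 = 6600)
J(r, X) = (58 + X)/(X + r)
(J(-211, -199) + z)/(x(110, -74) + 39868) = ((58 - 199)/(-199 - 211) + 6600)/(110 + 39868) = (-141/(-410) + 6600)/39978 = (-1/410*(-141) + 6600)*(1/39978) = (141/410 + 6600)*(1/39978) = (2706141/410)*(1/39978) = 902047/5463660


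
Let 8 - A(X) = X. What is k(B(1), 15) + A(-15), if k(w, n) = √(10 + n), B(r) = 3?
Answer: 28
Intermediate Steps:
A(X) = 8 - X
k(B(1), 15) + A(-15) = √(10 + 15) + (8 - 1*(-15)) = √25 + (8 + 15) = 5 + 23 = 28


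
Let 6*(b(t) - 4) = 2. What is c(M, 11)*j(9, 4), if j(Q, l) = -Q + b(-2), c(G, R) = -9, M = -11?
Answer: 42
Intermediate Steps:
b(t) = 13/3 (b(t) = 4 + (⅙)*2 = 4 + ⅓ = 13/3)
j(Q, l) = 13/3 - Q (j(Q, l) = -Q + 13/3 = 13/3 - Q)
c(M, 11)*j(9, 4) = -9*(13/3 - 1*9) = -9*(13/3 - 9) = -9*(-14/3) = 42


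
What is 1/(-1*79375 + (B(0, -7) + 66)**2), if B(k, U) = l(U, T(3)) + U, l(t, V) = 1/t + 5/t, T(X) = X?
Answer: -49/3723726 ≈ -1.3159e-5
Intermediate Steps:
l(t, V) = 6/t (l(t, V) = 1/t + 5/t = 6/t)
B(k, U) = U + 6/U (B(k, U) = 6/U + U = U + 6/U)
1/(-1*79375 + (B(0, -7) + 66)**2) = 1/(-1*79375 + ((-7 + 6/(-7)) + 66)**2) = 1/(-79375 + ((-7 + 6*(-1/7)) + 66)**2) = 1/(-79375 + ((-7 - 6/7) + 66)**2) = 1/(-79375 + (-55/7 + 66)**2) = 1/(-79375 + (407/7)**2) = 1/(-79375 + 165649/49) = 1/(-3723726/49) = -49/3723726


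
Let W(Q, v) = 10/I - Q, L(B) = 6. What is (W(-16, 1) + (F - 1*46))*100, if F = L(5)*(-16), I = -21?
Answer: -265600/21 ≈ -12648.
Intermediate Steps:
W(Q, v) = -10/21 - Q (W(Q, v) = 10/(-21) - Q = 10*(-1/21) - Q = -10/21 - Q)
F = -96 (F = 6*(-16) = -96)
(W(-16, 1) + (F - 1*46))*100 = ((-10/21 - 1*(-16)) + (-96 - 1*46))*100 = ((-10/21 + 16) + (-96 - 46))*100 = (326/21 - 142)*100 = -2656/21*100 = -265600/21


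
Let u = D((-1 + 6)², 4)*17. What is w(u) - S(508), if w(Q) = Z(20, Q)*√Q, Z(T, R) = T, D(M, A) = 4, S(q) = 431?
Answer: -431 + 40*√17 ≈ -266.08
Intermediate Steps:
u = 68 (u = 4*17 = 68)
w(Q) = 20*√Q
w(u) - S(508) = 20*√68 - 1*431 = 20*(2*√17) - 431 = 40*√17 - 431 = -431 + 40*√17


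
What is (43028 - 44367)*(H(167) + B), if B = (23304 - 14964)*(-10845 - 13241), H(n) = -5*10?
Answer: 268974691310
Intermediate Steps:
H(n) = -50
B = -200877240 (B = 8340*(-24086) = -200877240)
(43028 - 44367)*(H(167) + B) = (43028 - 44367)*(-50 - 200877240) = -1339*(-200877290) = 268974691310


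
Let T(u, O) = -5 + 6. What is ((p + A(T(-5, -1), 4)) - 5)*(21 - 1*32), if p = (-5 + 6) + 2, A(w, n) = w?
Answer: 11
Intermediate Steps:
T(u, O) = 1
p = 3 (p = 1 + 2 = 3)
((p + A(T(-5, -1), 4)) - 5)*(21 - 1*32) = ((3 + 1) - 5)*(21 - 1*32) = (4 - 5)*(21 - 32) = -1*(-11) = 11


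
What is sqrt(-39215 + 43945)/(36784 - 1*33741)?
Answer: sqrt(4730)/3043 ≈ 0.022601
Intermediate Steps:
sqrt(-39215 + 43945)/(36784 - 1*33741) = sqrt(4730)/(36784 - 33741) = sqrt(4730)/3043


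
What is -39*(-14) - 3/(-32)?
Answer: 17475/32 ≈ 546.09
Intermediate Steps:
-39*(-14) - 3/(-32) = 546 - 3*(-1/32) = 546 + 3/32 = 17475/32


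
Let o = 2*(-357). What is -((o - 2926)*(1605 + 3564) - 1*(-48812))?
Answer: 18766348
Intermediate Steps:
o = -714
-((o - 2926)*(1605 + 3564) - 1*(-48812)) = -((-714 - 2926)*(1605 + 3564) - 1*(-48812)) = -(-3640*5169 + 48812) = -(-18815160 + 48812) = -1*(-18766348) = 18766348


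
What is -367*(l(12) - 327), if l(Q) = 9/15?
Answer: 598944/5 ≈ 1.1979e+5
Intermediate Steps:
l(Q) = ⅗ (l(Q) = 9*(1/15) = ⅗)
-367*(l(12) - 327) = -367*(⅗ - 327) = -367*(-1632/5) = 598944/5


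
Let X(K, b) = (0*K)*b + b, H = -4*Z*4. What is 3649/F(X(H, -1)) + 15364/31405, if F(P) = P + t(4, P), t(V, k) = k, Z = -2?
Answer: -114566117/62810 ≈ -1824.0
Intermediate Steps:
H = 32 (H = -4*(-2)*4 = 8*4 = 32)
X(K, b) = b (X(K, b) = 0*b + b = 0 + b = b)
F(P) = 2*P (F(P) = P + P = 2*P)
3649/F(X(H, -1)) + 15364/31405 = 3649/((2*(-1))) + 15364/31405 = 3649/(-2) + 15364*(1/31405) = 3649*(-½) + 15364/31405 = -3649/2 + 15364/31405 = -114566117/62810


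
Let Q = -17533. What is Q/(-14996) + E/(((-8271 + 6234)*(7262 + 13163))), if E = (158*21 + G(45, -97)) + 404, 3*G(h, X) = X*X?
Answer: 87524439463/74870334252 ≈ 1.1690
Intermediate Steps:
G(h, X) = X²/3 (G(h, X) = (X*X)/3 = X²/3)
E = 20575/3 (E = (158*21 + (⅓)*(-97)²) + 404 = (3318 + (⅓)*9409) + 404 = (3318 + 9409/3) + 404 = 19363/3 + 404 = 20575/3 ≈ 6858.3)
Q/(-14996) + E/(((-8271 + 6234)*(7262 + 13163))) = -17533/(-14996) + 20575/(3*(((-8271 + 6234)*(7262 + 13163)))) = -17533*(-1/14996) + 20575/(3*((-2037*20425))) = 17533/14996 + (20575/3)/(-41605725) = 17533/14996 + (20575/3)*(-1/41605725) = 17533/14996 - 823/4992687 = 87524439463/74870334252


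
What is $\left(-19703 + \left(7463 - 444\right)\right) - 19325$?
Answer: $-32009$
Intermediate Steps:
$\left(-19703 + \left(7463 - 444\right)\right) - 19325 = \left(-19703 + 7019\right) - 19325 = -12684 - 19325 = -32009$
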